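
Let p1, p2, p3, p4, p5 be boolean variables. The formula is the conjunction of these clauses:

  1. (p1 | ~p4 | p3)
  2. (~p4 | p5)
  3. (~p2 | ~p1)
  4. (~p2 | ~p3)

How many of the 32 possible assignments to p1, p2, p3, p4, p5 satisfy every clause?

13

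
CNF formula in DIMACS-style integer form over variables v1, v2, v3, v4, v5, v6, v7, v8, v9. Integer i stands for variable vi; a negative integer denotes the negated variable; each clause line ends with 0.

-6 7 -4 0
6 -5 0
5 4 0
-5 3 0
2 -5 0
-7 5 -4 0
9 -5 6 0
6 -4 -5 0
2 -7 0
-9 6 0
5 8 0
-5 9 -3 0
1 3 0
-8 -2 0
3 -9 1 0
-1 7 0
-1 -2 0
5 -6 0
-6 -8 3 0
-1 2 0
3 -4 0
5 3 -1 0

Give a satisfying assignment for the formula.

v1=0  v2=1  v3=1  v4=1  v5=1  v6=1  v7=1  v8=0  v9=1

Branch on v1: take v1 = False.
  then v3 is forced to True.
Branch on v2: take v2 = True.
  then v8 is forced to False.
  then v5 is forced to True.
  then v6 is forced to True.
  then v9 is forced to True.
Set v4 = True and propagate.
  then v7 is forced to True.
Every clause has at least one true literal under this assignment.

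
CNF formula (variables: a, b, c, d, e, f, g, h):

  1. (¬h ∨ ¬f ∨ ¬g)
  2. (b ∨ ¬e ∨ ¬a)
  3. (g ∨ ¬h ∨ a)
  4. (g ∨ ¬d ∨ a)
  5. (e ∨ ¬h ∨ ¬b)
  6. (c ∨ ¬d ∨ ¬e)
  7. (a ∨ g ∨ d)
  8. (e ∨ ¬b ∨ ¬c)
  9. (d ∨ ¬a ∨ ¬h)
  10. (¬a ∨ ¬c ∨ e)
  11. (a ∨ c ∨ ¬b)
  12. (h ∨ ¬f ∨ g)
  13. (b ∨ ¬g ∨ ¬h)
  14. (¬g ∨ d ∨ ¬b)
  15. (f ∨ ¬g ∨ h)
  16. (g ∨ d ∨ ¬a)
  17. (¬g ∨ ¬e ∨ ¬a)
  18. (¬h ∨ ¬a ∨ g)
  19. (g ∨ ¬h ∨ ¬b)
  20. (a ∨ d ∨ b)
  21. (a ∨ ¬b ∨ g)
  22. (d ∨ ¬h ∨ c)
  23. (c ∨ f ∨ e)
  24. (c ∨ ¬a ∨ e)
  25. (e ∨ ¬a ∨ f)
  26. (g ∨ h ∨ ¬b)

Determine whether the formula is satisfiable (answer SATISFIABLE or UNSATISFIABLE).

SATISFIABLE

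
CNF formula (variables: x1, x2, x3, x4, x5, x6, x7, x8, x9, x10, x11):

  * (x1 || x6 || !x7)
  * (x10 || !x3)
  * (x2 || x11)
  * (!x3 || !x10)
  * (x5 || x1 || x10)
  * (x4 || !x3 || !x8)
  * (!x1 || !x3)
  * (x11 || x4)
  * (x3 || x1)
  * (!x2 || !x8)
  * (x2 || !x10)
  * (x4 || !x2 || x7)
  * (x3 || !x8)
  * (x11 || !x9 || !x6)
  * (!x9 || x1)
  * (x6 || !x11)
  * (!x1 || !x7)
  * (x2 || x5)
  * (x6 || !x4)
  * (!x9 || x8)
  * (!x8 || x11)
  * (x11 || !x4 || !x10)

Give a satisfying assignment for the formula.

x1=T, x2=T, x3=F, x4=T, x5=F, x6=T, x7=F, x8=F, x9=F, x10=T, x11=T

Check each clause:
  1. (x1 || !x7 || x6) — x1 is true.
  2. (x10 || !x3) — x10 is true.
  3. (x2 || x11) — x2 is true.
  4. (!x3 || !x10) — !x3 is true.
  5. (x10 || x1 || x5) — x1 is true.
  6. (!x3 || !x8 || x4) — !x8 is true.
  7. (!x1 || !x3) — !x3 is true.
  8. (x11 || x4) — x11 is true.
  9. (x3 || x1) — x1 is true.
  10. (!x8 || !x2) — !x8 is true.
  11. (x2 || !x10) — x2 is true.
  12. (x7 || !x2 || x4) — x4 is true.
  13. (!x8 || x3) — !x8 is true.
  14. (!x9 || x11 || !x6) — x11 is true.
  15. (x1 || !x9) — x1 is true.
  16. (x6 || !x11) — x6 is true.
  17. (!x1 || !x7) — !x7 is true.
  18. (x5 || x2) — x2 is true.
  19. (x6 || !x4) — x6 is true.
  20. (!x9 || x8) — !x9 is true.
  21. (x11 || !x8) — !x8 is true.
  22. (x11 || !x4 || !x10) — x11 is true.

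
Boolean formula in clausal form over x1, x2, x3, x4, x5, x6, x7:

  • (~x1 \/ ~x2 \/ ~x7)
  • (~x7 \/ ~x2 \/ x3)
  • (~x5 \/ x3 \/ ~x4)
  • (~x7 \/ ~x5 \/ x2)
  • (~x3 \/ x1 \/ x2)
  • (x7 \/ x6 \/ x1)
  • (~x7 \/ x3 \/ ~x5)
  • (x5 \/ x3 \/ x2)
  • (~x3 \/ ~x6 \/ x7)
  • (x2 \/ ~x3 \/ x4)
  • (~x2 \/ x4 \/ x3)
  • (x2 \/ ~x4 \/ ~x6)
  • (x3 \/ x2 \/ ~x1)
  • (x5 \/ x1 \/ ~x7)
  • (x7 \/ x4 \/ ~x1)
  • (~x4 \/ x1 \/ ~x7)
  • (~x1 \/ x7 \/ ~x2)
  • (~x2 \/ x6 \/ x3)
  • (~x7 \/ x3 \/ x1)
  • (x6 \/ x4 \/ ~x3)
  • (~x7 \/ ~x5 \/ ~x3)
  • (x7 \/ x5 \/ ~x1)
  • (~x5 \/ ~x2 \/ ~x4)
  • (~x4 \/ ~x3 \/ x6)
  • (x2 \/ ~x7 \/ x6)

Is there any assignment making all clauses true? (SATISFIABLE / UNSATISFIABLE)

SATISFIABLE

Try x1 = False.
Branch on x2: take x2 = True.
The remaining clauses are satisfied by x3 = False, x4 = True, x5 = False, x6 = True, x7 = False.
Every clause has at least one true literal under this assignment.
So x1=False, x2=True, x3=False, x4=True, x5=False, x6=True, x7=False is a satisfying assignment.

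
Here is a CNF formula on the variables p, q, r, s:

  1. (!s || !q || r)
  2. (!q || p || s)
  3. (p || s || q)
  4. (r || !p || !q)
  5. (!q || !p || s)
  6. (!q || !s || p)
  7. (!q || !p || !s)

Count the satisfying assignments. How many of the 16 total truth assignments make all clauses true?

The models are:
  p=0 q=0 r=0 s=1
  p=0 q=0 r=1 s=1
  p=1 q=0 r=0 s=0
  p=1 q=0 r=0 s=1
  p=1 q=0 r=1 s=0
  p=1 q=0 r=1 s=1
Count: 6.

6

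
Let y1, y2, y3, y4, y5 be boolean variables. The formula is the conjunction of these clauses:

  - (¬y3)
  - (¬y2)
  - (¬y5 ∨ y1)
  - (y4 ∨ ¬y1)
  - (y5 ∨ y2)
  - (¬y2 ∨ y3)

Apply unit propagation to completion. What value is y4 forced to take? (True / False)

Unit clause (¬y3) sets y3 = False.
(¬y2) stands alone — y2 = False.
(y5 ∨ y2): since y2 = False, the clause reduces to (y5). y5 = True.
From (y1 ∨ ¬y5) and y5 = True: y1 = True.
From (¬y1 ∨ y4) and y1 = True: y4 = True.

True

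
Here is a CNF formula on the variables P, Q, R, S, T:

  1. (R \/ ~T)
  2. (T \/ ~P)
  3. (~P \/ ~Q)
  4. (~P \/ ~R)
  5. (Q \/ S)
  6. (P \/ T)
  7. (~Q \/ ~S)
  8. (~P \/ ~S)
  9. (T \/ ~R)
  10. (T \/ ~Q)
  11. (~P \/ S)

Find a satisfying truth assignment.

P=False  Q=False  R=True  S=True  T=True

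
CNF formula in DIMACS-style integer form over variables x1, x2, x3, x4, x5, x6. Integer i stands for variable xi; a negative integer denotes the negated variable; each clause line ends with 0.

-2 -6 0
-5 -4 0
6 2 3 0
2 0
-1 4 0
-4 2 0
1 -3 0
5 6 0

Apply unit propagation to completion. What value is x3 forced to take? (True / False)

False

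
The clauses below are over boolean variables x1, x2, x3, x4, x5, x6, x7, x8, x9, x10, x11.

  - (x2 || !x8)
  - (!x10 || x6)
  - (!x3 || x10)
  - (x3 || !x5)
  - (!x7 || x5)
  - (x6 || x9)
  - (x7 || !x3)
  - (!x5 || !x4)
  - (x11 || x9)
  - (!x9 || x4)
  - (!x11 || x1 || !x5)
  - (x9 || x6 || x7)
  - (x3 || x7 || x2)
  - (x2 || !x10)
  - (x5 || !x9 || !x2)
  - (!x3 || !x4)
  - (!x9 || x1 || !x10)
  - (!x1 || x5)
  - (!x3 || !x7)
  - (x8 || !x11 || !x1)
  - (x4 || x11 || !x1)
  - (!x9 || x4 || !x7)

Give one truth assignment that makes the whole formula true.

x1=F, x2=T, x3=F, x4=T, x5=F, x6=T, x7=F, x8=F, x9=F, x10=F, x11=T

Check each clause:
  1. (x2 || !x8) — !x8 is true.
  2. (!x10 || x6) — !x10 is true.
  3. (!x3 || x10) — !x3 is true.
  4. (!x5 || x3) — !x5 is true.
  5. (!x7 || x5) — !x7 is true.
  6. (x6 || x9) — x6 is true.
  7. (x7 || !x3) — !x3 is true.
  8. (!x5 || !x4) — !x5 is true.
  9. (x11 || x9) — x11 is true.
  10. (x4 || !x9) — x4 is true.
  11. (x1 || !x5 || !x11) — !x5 is true.
  12. (x9 || x7 || x6) — x6 is true.
  13. (x3 || x2 || x7) — x2 is true.
  14. (x2 || !x10) — x2 is true.
  15. (!x2 || x5 || !x9) — !x9 is true.
  16. (!x3 || !x4) — !x3 is true.
  17. (!x10 || x1 || !x9) — !x10 is true.
  18. (!x1 || x5) — !x1 is true.
  19. (!x7 || !x3) — !x7 is true.
  20. (!x1 || !x11 || x8) — !x1 is true.
  21. (x4 || !x1 || x11) — x11 is true.
  22. (!x7 || !x9 || x4) — !x7 is true.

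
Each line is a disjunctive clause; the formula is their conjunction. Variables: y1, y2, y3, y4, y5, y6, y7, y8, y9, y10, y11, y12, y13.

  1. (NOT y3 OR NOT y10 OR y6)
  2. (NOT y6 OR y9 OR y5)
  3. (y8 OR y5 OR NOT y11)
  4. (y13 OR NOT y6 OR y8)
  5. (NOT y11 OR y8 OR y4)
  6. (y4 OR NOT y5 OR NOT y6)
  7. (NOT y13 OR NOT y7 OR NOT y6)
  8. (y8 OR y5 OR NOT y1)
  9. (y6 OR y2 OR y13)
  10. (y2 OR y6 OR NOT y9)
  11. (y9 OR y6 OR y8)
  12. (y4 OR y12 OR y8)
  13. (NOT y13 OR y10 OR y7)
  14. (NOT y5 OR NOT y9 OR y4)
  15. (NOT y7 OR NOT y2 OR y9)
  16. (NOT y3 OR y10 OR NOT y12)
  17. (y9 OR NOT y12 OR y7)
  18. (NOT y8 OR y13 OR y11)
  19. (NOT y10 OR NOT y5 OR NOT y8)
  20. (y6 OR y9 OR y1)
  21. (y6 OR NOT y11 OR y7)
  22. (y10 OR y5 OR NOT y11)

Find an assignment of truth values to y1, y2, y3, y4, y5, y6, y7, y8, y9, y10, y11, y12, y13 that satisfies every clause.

y3 occurs only negated in the remaining clauses — set y3 = False.
Pure literal: y4 appears only positively; assign y4 = True.
Branch on y1: take y1 = True.
Branch on y2: take y2 = True.
The remaining clauses are satisfied by y5 = True, y6 = False, y7 = False, y8 = False, y9 = True, y10 = True, y11 = False, y12 = False, y13 = False.

y1 = T, y2 = T, y3 = F, y4 = T, y5 = T, y6 = F, y7 = F, y8 = F, y9 = T, y10 = T, y11 = F, y12 = F, y13 = F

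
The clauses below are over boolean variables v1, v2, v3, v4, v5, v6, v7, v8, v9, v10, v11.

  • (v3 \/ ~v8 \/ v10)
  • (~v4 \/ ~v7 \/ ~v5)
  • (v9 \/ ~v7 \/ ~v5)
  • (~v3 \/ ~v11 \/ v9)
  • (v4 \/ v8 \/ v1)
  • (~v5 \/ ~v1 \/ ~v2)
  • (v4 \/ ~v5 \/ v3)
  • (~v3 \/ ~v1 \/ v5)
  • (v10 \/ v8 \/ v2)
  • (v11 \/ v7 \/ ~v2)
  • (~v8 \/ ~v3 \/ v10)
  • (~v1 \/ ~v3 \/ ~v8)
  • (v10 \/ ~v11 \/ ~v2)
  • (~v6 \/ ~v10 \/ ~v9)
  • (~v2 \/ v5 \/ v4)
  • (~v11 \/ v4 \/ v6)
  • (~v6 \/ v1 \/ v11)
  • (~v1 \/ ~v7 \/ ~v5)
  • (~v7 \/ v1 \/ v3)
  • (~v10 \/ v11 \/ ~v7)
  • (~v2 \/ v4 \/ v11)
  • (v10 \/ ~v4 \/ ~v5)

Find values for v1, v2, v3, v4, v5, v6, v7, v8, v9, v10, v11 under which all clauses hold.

Try v1 = False.
Branch on v2: take v2 = True.
The remaining clauses are satisfied by v3 = True, v4 = True, v5 = True, v6 = False, v7 = False, v8 = True, v9 = True, v10 = True, v11 = True.

v1=0  v2=1  v3=1  v4=1  v5=1  v6=0  v7=0  v8=1  v9=1  v10=1  v11=1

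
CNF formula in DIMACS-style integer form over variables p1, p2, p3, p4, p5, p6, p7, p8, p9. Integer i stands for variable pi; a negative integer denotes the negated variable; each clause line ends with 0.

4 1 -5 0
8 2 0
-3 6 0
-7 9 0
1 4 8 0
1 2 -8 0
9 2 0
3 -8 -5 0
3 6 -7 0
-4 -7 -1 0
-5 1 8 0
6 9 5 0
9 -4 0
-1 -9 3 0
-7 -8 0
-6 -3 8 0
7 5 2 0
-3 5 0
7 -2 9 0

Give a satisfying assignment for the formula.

p1=T, p2=T, p3=T, p4=F, p5=T, p6=T, p7=F, p8=T, p9=T

Check each clause:
  1. (p4 ∨ p1 ∨ ¬p5) — p1 is true.
  2. (p2 ∨ p8) — p8 is true.
  3. (p6 ∨ ¬p3) — p6 is true.
  4. (p9 ∨ ¬p7) — ¬p7 is true.
  5. (p4 ∨ p1 ∨ p8) — p8 is true.
  6. (p1 ∨ p2 ∨ ¬p8) — p1 is true.
  7. (p2 ∨ p9) — p9 is true.
  8. (¬p8 ∨ ¬p5 ∨ p3) — p3 is true.
  9. (¬p7 ∨ p6 ∨ p3) — ¬p7 is true.
  10. (¬p4 ∨ ¬p7 ∨ ¬p1) — ¬p7 is true.
  11. (¬p5 ∨ p1 ∨ p8) — p8 is true.
  12. (p9 ∨ p6 ∨ p5) — p9 is true.
  13. (p9 ∨ ¬p4) — p9 is true.
  14. (p3 ∨ ¬p1 ∨ ¬p9) — p3 is true.
  15. (¬p8 ∨ ¬p7) — ¬p7 is true.
  16. (¬p6 ∨ ¬p3 ∨ p8) — p8 is true.
  17. (p7 ∨ p5 ∨ p2) — p2 is true.
  18. (p5 ∨ ¬p3) — p5 is true.
  19. (p7 ∨ p9 ∨ ¬p2) — p9 is true.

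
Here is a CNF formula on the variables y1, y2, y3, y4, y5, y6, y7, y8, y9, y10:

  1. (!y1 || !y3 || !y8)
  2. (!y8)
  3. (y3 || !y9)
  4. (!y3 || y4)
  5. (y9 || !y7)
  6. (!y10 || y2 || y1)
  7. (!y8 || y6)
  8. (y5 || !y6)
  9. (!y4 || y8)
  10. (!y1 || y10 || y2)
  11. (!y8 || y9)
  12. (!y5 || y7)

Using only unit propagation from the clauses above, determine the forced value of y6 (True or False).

(!y8) stands alone — y8 = False.
In (!y4 || y8), y8 is now false; !y4 must hold, so y4 = False.
From (!y3 || y4) and y4 = False: y3 = False.
From (!y9 || y3) and y3 = False: y9 = False.
In (y9 || !y7), y9 is now false; !y7 must hold, so y7 = False.
(y7 || !y5) with y7 = False leaves only !y5, so y5 = False.
(!y6 || y5): since y5 = False, the clause reduces to (!y6). y6 = False.

False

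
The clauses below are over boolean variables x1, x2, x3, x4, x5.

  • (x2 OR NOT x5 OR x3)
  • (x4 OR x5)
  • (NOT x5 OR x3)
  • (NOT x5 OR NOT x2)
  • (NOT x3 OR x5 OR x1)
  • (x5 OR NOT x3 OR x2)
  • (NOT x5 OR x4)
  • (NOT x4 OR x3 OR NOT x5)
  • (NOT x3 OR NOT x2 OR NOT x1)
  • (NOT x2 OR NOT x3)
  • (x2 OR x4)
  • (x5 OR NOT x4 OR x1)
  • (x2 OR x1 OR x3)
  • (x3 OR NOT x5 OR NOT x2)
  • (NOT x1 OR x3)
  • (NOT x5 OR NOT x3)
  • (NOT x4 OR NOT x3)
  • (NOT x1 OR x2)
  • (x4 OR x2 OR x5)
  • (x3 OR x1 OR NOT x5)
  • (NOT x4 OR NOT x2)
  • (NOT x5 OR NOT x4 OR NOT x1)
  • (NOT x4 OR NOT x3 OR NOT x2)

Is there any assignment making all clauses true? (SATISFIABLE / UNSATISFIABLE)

UNSATISFIABLE

x3 = True:
  propagation gives x2=False, x5=True; an empty clause results — contradiction.
x3 = False:
  propagation gives x5=False, x4=True, x1=True; an empty clause results — contradiction.
Every branch closes, so no satisfying assignment exists.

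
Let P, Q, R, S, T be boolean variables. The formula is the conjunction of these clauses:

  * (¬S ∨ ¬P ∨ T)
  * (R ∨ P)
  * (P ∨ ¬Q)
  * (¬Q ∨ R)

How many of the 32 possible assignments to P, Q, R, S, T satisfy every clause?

13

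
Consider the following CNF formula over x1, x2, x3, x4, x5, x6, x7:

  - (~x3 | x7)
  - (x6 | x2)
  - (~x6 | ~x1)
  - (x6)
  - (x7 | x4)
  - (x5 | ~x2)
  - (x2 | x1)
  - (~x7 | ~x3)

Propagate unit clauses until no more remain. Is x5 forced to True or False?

(x6) stands alone — x6 = True.
(~x6 | ~x1) with x6 = True leaves only ~x1, so x1 = False.
(x2 | x1) with x1 = False leaves only x2, so x2 = True.
In (~x2 | x5), ~x2 is now false; x5 must hold, so x5 = True.

True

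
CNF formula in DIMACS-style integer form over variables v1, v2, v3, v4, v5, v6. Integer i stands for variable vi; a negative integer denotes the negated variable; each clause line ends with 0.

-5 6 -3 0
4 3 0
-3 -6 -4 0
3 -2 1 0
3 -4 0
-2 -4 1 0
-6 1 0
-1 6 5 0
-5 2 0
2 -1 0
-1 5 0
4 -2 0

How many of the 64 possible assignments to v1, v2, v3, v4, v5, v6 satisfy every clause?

Satisfying assignments:
  v1=F v2=F v3=T v4=F v5=F v6=F
  v1=F v2=F v3=T v4=T v5=F v6=F
That's 2 in total.

2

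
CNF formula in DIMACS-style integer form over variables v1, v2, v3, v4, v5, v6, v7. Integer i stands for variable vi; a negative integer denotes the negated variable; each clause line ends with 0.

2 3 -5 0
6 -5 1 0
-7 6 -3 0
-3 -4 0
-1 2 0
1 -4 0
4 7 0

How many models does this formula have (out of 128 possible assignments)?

23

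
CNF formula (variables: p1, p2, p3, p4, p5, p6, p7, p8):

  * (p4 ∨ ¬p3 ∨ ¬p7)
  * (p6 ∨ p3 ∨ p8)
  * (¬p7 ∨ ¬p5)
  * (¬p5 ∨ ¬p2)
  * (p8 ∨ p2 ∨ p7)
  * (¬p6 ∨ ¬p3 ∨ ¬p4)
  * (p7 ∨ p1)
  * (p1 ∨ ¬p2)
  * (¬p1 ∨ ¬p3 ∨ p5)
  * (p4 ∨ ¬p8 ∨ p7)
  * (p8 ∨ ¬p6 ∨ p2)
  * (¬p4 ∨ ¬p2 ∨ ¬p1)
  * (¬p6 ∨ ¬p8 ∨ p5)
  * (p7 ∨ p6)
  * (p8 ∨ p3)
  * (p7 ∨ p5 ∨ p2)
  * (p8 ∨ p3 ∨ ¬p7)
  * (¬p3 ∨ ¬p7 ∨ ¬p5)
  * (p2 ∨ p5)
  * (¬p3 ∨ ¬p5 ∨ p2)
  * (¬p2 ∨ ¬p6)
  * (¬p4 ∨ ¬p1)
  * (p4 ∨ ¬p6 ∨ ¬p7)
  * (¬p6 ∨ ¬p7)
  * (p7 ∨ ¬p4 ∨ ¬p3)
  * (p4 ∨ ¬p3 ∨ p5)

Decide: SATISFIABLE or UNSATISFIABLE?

Set p1 = True and propagate.
  then p4 is forced to False.
For the remaining variables, p2 = True, p3 = False, p5 = False, p6 = False, p7 = True, p8 = True works.
Every clause has at least one true literal under this assignment.
So p1 = True, p2 = True, p3 = False, p4 = False, p5 = False, p6 = False, p7 = True, p8 = True is a satisfying assignment.

SATISFIABLE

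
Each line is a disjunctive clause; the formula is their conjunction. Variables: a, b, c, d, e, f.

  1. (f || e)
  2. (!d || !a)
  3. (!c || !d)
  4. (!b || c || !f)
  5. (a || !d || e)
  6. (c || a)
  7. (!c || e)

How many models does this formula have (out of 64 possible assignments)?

12

Case analysis on c and a:
  c=T, a=T: remaining (b,d,e,f) ∈ {(F,F,T,F); (F,F,T,T); (T,F,T,F); (T,F,T,T)} — 4.
  c=T, a=F: remaining (b,d,e,f) ∈ {(F,F,T,F); (F,F,T,T); (T,F,T,F); (T,F,T,T)} — 4.
  c=F, a=T: remaining (b,d,e,f) ∈ {(F,F,F,T); (F,F,T,F); (F,F,T,T); (T,F,T,F)} — 4.
  c=F, a=F: a clause becomes empty — 0.
Total: 4 + 4 + 4 + 0 = 12.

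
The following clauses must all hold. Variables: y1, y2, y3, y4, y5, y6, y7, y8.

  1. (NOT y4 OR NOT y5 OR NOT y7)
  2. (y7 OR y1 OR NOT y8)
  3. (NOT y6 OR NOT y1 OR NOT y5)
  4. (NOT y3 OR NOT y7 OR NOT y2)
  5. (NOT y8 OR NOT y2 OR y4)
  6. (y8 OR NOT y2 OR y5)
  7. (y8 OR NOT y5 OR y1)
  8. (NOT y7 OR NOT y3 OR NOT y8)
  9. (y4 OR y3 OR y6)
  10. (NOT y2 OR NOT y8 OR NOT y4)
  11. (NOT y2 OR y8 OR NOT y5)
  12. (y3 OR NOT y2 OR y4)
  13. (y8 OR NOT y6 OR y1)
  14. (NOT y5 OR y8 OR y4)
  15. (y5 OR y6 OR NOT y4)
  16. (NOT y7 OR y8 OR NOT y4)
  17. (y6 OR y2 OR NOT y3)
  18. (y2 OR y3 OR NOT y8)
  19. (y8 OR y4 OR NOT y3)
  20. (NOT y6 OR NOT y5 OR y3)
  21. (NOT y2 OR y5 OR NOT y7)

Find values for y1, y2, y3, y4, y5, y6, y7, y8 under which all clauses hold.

y1=True, y2=False, y3=False, y4=False, y5=False, y6=True, y7=False, y8=False

Check each clause:
  1. (NOT y7 OR NOT y5 OR NOT y4) — NOT y7 is true.
  2. (y1 OR y7 OR NOT y8) — NOT y8 is true.
  3. (NOT y6 OR NOT y1 OR NOT y5) — NOT y5 is true.
  4. (NOT y2 OR NOT y3 OR NOT y7) — NOT y7 is true.
  5. (NOT y2 OR y4 OR NOT y8) — NOT y8 is true.
  6. (y8 OR y5 OR NOT y2) — NOT y2 is true.
  7. (y1 OR NOT y5 OR y8) — y1 is true.
  8. (NOT y8 OR NOT y3 OR NOT y7) — NOT y8 is true.
  9. (y4 OR y6 OR y3) — y6 is true.
  10. (NOT y4 OR NOT y8 OR NOT y2) — NOT y8 is true.
  11. (y8 OR NOT y2 OR NOT y5) — NOT y5 is true.
  12. (y4 OR y3 OR NOT y2) — NOT y2 is true.
  13. (y8 OR y1 OR NOT y6) — y1 is true.
  14. (y4 OR y8 OR NOT y5) — NOT y5 is true.
  15. (y6 OR y5 OR NOT y4) — NOT y4 is true.
  16. (y8 OR NOT y4 OR NOT y7) — NOT y7 is true.
  17. (y6 OR NOT y3 OR y2) — NOT y3 is true.
  18. (y3 OR y2 OR NOT y8) — NOT y8 is true.
  19. (y8 OR y4 OR NOT y3) — NOT y3 is true.
  20. (NOT y6 OR y3 OR NOT y5) — NOT y5 is true.
  21. (NOT y2 OR NOT y7 OR y5) — NOT y7 is true.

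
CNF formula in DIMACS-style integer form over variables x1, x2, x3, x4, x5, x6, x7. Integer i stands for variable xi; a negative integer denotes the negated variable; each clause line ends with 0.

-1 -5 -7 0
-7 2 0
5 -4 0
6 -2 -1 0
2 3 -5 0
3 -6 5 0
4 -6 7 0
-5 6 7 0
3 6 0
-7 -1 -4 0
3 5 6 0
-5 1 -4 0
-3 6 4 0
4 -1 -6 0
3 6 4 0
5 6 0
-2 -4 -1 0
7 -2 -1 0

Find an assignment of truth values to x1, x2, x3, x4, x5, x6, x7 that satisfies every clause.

Set x1 = False and propagate.
The remaining clauses are satisfied by x2 = True, x3 = False, x4 = False, x5 = True, x6 = True, x7 = True.
Check each clause:
  1. (~x1 \/ ~x5 \/ ~x7) — ~x1 is true.
  2. (~x7 \/ x2) — x2 is true.
  3. (~x4 \/ x5) — ~x4 is true.
  4. (x6 \/ ~x1 \/ ~x2) — x6 is true.
  5. (~x5 \/ x2 \/ x3) — x2 is true.
  6. (~x6 \/ x3 \/ x5) — x5 is true.
  7. (x4 \/ x7 \/ ~x6) — x7 is true.
  8. (~x5 \/ x6 \/ x7) — x6 is true.
  9. (x6 \/ x3) — x6 is true.
  10. (~x7 \/ ~x1 \/ ~x4) — ~x4 is true.
  11. (x3 \/ x6 \/ x5) — x5 is true.
  12. (x1 \/ ~x4 \/ ~x5) — ~x4 is true.
  13. (x4 \/ x6 \/ ~x3) — ~x3 is true.
  14. (~x6 \/ x4 \/ ~x1) — ~x1 is true.
  15. (x3 \/ x6 \/ x4) — x6 is true.
  16. (x6 \/ x5) — x5 is true.
  17. (~x4 \/ ~x1 \/ ~x2) — ~x4 is true.
  18. (~x2 \/ x7 \/ ~x1) — x7 is true.

x1=F  x2=T  x3=F  x4=F  x5=T  x6=T  x7=T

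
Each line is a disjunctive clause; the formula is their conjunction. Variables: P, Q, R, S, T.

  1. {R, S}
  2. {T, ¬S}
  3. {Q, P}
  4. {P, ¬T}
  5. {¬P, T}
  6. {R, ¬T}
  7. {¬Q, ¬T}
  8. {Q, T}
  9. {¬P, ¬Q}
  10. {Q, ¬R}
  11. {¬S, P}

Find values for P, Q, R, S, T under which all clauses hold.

Try P = False.
  then Q is forced to True.
  then T is forced to False.
  then S is forced to False.
  then R is forced to True.

P=False, Q=True, R=True, S=False, T=False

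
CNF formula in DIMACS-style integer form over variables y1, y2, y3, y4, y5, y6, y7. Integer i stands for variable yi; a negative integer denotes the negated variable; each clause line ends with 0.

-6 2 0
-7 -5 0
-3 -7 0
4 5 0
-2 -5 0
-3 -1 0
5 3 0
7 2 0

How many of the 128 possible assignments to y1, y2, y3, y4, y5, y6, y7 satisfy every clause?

2

Satisfying assignments:
  y1=0 y2=1 y3=1 y4=1 y5=0 y6=0 y7=0
  y1=0 y2=1 y3=1 y4=1 y5=0 y6=1 y7=0
That's 2 in total.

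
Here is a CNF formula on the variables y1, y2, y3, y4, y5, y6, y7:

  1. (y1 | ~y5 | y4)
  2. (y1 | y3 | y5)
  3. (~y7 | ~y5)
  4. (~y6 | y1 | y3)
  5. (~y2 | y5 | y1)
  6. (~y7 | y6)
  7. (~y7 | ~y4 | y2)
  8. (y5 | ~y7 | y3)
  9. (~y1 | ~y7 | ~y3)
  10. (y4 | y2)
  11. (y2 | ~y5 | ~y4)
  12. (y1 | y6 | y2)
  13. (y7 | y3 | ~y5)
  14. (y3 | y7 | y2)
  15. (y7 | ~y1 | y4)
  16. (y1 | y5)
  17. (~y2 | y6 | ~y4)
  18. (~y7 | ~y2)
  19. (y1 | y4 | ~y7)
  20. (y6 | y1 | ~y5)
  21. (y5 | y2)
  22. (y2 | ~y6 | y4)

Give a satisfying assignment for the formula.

y1=F, y2=T, y3=T, y4=T, y5=T, y6=T, y7=F

Try y1 = False.
  then y5 is forced to True.
  then y4 is forced to True.
  then y7 is forced to False.
  then y2 is forced to True.
  then y3 is forced to True.
  then y6 is forced to True.
Every clause has at least one true literal under this assignment.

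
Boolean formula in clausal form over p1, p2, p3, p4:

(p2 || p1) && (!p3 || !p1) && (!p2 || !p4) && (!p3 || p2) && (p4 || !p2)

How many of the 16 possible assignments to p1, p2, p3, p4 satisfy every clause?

2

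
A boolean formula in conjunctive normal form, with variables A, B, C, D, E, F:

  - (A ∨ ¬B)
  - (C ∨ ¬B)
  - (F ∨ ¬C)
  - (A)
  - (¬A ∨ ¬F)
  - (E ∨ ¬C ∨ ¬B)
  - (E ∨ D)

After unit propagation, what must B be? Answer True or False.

(A) stands alone — A = True.
(¬F ∨ ¬A) with A = True leaves only ¬F, so F = False.
In (¬C ∨ F), F is now false; ¬C must hold, so C = False.
From (¬B ∨ C) and C = False: B = False.

False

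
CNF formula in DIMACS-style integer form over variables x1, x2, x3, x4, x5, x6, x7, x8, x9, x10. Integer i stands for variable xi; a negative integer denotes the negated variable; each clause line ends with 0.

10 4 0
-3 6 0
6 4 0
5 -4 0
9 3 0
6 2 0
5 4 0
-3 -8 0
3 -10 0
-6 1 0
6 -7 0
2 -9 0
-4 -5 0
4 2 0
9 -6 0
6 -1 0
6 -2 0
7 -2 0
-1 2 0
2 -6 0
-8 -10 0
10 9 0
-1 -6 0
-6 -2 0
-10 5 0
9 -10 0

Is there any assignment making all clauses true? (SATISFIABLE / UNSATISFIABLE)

UNSATISFIABLE

x6 = True:
  propagation gives x1=True; an empty clause results — contradiction.
x6 = False:
  propagation gives x3=False, x4=True, x5=True; an empty clause results — contradiction.
Every branch closes, so no satisfying assignment exists.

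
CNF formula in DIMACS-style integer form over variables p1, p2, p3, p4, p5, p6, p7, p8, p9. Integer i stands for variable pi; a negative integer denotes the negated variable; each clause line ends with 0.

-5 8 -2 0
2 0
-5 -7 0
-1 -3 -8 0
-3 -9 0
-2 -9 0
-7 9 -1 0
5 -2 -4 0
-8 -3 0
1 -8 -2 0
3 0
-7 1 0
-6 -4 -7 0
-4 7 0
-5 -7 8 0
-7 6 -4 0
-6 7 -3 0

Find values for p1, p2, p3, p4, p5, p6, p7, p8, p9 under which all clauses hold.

Unit propagation: (p2) forces p2 = True.
(!p9) is a unit clause, so p9 = False.
(p3) is a unit clause, so p3 = True.
(!p8) is a unit clause, so p8 = False.
The clause (!p5) is unit: p5 must be False.
(!p4) is a unit clause, so p4 = False.
p6 occurs only negated in the remaining clauses — set p6 = False.
Set p1 = False and propagate.
  then p7 is forced to False.
Every clause has at least one true literal under this assignment.

p1=0, p2=1, p3=1, p4=0, p5=0, p6=0, p7=0, p8=0, p9=0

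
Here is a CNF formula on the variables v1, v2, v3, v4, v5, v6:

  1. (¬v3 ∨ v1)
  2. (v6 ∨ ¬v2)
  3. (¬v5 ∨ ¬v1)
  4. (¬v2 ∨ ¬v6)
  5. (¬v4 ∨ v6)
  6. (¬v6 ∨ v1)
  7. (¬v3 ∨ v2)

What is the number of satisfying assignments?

Satisfying assignments:
  v1=0 v2=0 v3=0 v4=0 v5=0 v6=0
  v1=0 v2=0 v3=0 v4=0 v5=1 v6=0
  v1=1 v2=0 v3=0 v4=0 v5=0 v6=0
  v1=1 v2=0 v3=0 v4=0 v5=0 v6=1
  v1=1 v2=0 v3=0 v4=1 v5=0 v6=1
That's 5 in total.

5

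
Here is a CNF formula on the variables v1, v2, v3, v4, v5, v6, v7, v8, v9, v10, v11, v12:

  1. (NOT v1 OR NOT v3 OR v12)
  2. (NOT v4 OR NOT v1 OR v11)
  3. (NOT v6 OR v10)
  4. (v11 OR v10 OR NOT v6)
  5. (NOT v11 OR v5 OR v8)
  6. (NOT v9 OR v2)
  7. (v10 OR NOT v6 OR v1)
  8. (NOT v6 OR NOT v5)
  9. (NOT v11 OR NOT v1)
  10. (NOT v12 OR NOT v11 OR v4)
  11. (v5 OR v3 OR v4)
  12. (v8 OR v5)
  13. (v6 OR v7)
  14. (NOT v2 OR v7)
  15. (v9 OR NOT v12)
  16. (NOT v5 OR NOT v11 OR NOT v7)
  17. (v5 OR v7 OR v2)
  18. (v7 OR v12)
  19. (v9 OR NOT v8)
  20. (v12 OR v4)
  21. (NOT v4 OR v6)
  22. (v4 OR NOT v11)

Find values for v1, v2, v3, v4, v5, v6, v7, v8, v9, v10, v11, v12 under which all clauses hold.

v1=T, v2=T, v3=T, v4=F, v5=F, v6=F, v7=T, v8=T, v9=T, v10=F, v11=F, v12=T

Try v1 = True.
  then v11 is forced to False.
  then v4 is forced to False.
  then v12 is forced to True.
  then v9 is forced to True.
  then v2 is forced to True.
  then v7 is forced to True.
Set v3 = True and propagate.
The remaining clauses are satisfied by v5 = False, v6 = False, v8 = True, v10 = False.
Check each clause:
  1. (v12 OR NOT v1 OR NOT v3) — v12 is true.
  2. (NOT v4 OR NOT v1 OR v11) — NOT v4 is true.
  3. (v10 OR NOT v6) — NOT v6 is true.
  4. (v10 OR v11 OR NOT v6) — NOT v6 is true.
  5. (v8 OR v5 OR NOT v11) — v8 is true.
  6. (v2 OR NOT v9) — v2 is true.
  7. (v1 OR NOT v6 OR v10) — v1 is true.
  8. (NOT v5 OR NOT v6) — NOT v6 is true.
  9. (NOT v1 OR NOT v11) — NOT v11 is true.
  10. (v4 OR NOT v12 OR NOT v11) — NOT v11 is true.
  11. (v5 OR v4 OR v3) — v3 is true.
  12. (v8 OR v5) — v8 is true.
  13. (v7 OR v6) — v7 is true.
  14. (NOT v2 OR v7) — v7 is true.
  15. (v9 OR NOT v12) — v9 is true.
  16. (NOT v5 OR NOT v11 OR NOT v7) — NOT v5 is true.
  17. (v5 OR v7 OR v2) — v2 is true.
  18. (v12 OR v7) — v12 is true.
  19. (NOT v8 OR v9) — v9 is true.
  20. (v12 OR v4) — v12 is true.
  21. (NOT v4 OR v6) — NOT v4 is true.
  22. (NOT v11 OR v4) — NOT v11 is true.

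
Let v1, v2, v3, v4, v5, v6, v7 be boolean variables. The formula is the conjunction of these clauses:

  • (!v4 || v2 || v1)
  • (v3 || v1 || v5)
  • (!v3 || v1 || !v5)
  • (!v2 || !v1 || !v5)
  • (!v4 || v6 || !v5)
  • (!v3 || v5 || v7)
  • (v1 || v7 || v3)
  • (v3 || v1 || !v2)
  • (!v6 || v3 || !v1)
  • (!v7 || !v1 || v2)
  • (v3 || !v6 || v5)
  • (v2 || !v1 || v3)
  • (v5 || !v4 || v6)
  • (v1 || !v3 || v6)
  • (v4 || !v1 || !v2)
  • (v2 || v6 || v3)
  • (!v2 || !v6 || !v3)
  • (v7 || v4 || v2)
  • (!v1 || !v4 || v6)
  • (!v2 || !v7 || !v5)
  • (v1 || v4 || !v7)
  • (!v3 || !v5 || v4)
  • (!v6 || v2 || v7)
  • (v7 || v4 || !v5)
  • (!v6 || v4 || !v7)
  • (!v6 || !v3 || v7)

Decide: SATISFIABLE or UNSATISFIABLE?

v1 = True:
  v6 = True:
    propagation gives v3=True, v2=False, v7=False; an empty clause results — contradiction.
  v6 = False:
    propagation gives v4=False, v2=False, v7=False; an empty clause results — contradiction.
v1 = False:
  v3 = True:
    propagation gives v5=False, v7=True, v6=True, v2=False; an empty clause results — contradiction.
  v3 = False:
    propagation gives v5=True, v7=True, v2=False, v4=False; an empty clause results — contradiction.
Every branch closes, so no satisfying assignment exists.

UNSATISFIABLE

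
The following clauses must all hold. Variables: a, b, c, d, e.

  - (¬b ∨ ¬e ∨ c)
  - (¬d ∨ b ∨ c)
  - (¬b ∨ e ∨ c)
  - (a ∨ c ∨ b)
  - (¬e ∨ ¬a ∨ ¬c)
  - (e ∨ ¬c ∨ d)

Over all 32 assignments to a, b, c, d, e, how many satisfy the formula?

Case analysis on c and b:
  c=T, b=T: remaining (a,d,e) ∈ {(F,F,T); (F,T,F); (F,T,T); (T,T,F)} — 4.
  c=T, b=F: remaining (a,d,e) ∈ {(F,F,T); (F,T,F); (F,T,T); (T,T,F)} — 4.
  c=F, b=T: a clause becomes empty — 0.
  c=F, b=F: remaining (a,d,e) ∈ {(T,F,F); (T,F,T)} — 2.
Total: 4 + 4 + 0 + 2 = 10.

10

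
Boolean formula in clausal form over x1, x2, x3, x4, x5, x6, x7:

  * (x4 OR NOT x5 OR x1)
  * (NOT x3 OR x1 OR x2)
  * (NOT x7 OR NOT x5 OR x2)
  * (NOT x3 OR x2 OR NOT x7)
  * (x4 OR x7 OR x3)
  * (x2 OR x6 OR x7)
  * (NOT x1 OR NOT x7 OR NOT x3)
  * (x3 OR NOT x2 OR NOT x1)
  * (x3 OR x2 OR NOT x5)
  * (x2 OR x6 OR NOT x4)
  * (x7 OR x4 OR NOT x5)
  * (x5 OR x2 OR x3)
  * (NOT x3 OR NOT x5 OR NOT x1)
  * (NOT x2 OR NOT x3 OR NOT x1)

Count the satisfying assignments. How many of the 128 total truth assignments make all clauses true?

24

Split on x2, then x3.
  x2=T, x3=T: x6, x7 free; 3 ways for (x1,x4,x5) × 2^2 = 12.
  x2=T, x3=F: x6 free; 5 ways for (x1,x4,x5,x7) × 2^1 = 10.
  x2=F, x3=T: remaining (x1,x4,x5,x6,x7) ∈ {(T,F,F,T,F); (T,T,F,T,F)} — 2.
  x2=F, x3=F: a clause becomes empty — 0.
Total: 12 + 10 + 2 + 0 = 24.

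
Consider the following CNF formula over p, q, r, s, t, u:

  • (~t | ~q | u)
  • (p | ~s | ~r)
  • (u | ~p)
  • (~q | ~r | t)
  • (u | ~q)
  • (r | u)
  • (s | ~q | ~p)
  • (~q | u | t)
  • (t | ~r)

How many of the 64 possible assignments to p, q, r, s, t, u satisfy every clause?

Split on q, then u.
  q=1, u=1: 8 of the 16 assignments to (p,r,s,t) work.
  q=1, u=0: a clause becomes empty — 0.
  q=0, u=1: 11 of the 16 assignments to (p,r,s,t) work.
  q=0, u=0: remaining (p,r,s,t) ∈ {(0,1,0,1)} — 1.
Total: 8 + 0 + 11 + 1 = 20.

20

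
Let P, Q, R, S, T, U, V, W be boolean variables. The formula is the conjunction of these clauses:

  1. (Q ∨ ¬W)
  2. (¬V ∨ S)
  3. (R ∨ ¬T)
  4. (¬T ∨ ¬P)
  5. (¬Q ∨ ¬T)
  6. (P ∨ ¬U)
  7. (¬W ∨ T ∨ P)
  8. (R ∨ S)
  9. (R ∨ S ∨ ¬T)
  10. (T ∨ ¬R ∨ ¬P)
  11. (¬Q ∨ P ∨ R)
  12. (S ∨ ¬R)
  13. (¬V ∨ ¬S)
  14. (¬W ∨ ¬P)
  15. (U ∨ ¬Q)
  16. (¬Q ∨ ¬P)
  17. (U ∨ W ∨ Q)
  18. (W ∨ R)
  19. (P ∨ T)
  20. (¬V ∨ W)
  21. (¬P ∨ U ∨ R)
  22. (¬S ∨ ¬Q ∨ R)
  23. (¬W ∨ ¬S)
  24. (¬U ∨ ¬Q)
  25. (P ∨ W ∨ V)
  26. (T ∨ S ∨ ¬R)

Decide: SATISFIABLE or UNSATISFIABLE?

UNSATISFIABLE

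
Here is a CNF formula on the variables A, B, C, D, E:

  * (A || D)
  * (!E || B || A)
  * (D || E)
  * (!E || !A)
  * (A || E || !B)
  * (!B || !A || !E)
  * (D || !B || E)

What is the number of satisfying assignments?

8

Satisfying assignments:
  A=0 B=0 C=0 D=1 E=0
  A=0 B=0 C=1 D=1 E=0
  A=0 B=1 C=0 D=1 E=1
  A=0 B=1 C=1 D=1 E=1
  A=1 B=0 C=0 D=1 E=0
  A=1 B=0 C=1 D=1 E=0
  A=1 B=1 C=0 D=1 E=0
  A=1 B=1 C=1 D=1 E=0
Count: 8.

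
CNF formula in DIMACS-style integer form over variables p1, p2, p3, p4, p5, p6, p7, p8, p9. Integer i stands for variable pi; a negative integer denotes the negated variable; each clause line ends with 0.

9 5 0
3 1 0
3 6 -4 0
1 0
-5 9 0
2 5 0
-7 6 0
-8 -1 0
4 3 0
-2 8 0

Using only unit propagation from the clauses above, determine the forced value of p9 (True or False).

True

(p1) stands alone — p1 = True.
In (NOT p1 OR NOT p8), NOT p1 is now false; NOT p8 must hold, so p8 = False.
In (p8 OR NOT p2), p8 is now false; NOT p2 must hold, so p2 = False.
In (p2 OR p5), p2 is now false; p5 must hold, so p5 = True.
From (NOT p5 OR p9) and p5 = True: p9 = True.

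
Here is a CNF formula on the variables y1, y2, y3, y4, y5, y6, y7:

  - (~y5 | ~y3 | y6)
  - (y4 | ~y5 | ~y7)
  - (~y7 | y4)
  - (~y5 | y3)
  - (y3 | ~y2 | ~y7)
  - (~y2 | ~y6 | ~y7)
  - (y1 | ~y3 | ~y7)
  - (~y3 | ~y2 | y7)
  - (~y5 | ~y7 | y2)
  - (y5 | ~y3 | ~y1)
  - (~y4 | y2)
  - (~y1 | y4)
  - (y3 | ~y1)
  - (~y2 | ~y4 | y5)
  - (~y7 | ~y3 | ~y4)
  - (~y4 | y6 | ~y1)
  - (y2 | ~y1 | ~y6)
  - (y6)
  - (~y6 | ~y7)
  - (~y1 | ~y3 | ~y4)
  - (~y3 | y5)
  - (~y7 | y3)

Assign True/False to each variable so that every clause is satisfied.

y1 = False, y2 = True, y3 = False, y4 = False, y5 = False, y6 = True, y7 = False

Check each clause:
  1. (~y3 | ~y5 | y6) — ~y5 is true.
  2. (~y7 | ~y5 | y4) — ~y7 is true.
  3. (y4 | ~y7) — ~y7 is true.
  4. (~y5 | y3) — ~y5 is true.
  5. (~y7 | ~y2 | y3) — ~y7 is true.
  6. (~y6 | ~y2 | ~y7) — ~y7 is true.
  7. (y1 | ~y3 | ~y7) — ~y3 is true.
  8. (~y3 | ~y2 | y7) — ~y3 is true.
  9. (~y7 | y2 | ~y5) — ~y7 is true.
  10. (y5 | ~y1 | ~y3) — ~y3 is true.
  11. (~y4 | y2) — y2 is true.
  12. (y4 | ~y1) — ~y1 is true.
  13. (y3 | ~y1) — ~y1 is true.
  14. (~y4 | ~y2 | y5) — ~y4 is true.
  15. (~y7 | ~y3 | ~y4) — ~y7 is true.
  16. (~y1 | y6 | ~y4) — ~y4 is true.
  17. (~y6 | y2 | ~y1) — y2 is true.
  18. (y6) — y6 is true.
  19. (~y7 | ~y6) — ~y7 is true.
  20. (~y1 | ~y4 | ~y3) — ~y4 is true.
  21. (y5 | ~y3) — ~y3 is true.
  22. (y3 | ~y7) — ~y7 is true.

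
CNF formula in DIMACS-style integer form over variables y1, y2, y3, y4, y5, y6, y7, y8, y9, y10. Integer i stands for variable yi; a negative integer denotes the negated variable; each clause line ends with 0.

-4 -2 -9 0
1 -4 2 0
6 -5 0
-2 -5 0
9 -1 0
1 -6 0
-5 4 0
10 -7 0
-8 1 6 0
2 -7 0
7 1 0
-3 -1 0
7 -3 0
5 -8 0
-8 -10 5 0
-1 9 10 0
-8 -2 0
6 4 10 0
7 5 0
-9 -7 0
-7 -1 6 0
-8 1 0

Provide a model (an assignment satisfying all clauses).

y3 occurs only negated in the remaining clauses — set y3 = False.
y8 occurs only negated in the remaining clauses — set y8 = False.
Set y1 = True and propagate.
  then y9 is forced to True.
  then y7 is forced to False.
  then y5 is forced to True.
  then y6 is forced to True.
  then y2 is forced to False.
  then y4 is forced to True.
y10 is now unconstrained; take y10 = True.
Every clause has at least one true literal under this assignment.

y1=True, y2=False, y3=False, y4=True, y5=True, y6=True, y7=False, y8=False, y9=True, y10=True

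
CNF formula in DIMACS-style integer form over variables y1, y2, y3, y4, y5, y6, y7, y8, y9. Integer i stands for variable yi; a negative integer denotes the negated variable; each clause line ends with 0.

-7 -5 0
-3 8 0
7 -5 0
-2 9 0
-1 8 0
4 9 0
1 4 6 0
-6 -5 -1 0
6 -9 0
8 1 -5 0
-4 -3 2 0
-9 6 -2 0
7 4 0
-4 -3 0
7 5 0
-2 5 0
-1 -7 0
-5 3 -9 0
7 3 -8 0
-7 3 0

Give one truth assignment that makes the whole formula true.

y1=F, y2=F, y3=T, y4=F, y5=F, y6=T, y7=T, y8=T, y9=T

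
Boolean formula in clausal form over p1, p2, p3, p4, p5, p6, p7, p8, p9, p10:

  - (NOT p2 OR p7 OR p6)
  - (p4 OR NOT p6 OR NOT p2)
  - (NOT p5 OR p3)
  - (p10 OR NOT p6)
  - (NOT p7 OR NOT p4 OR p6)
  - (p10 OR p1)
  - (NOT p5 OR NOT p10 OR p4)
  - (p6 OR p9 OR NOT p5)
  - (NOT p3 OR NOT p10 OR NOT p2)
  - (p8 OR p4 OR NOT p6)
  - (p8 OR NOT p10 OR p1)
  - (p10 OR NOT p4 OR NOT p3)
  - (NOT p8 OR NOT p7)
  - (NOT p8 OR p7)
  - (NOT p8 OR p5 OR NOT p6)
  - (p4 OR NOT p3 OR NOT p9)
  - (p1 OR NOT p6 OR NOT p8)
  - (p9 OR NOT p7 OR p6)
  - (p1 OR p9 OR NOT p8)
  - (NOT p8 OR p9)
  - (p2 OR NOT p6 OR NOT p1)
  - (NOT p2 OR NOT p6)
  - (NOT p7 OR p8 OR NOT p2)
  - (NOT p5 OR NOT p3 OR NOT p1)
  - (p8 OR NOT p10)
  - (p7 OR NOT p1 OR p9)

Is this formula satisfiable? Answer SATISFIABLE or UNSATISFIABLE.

SATISFIABLE

Set p1 = True and propagate.
Try p2 = False.
  then p6 is forced to False.
The remaining clauses are satisfied by p3 = False, p4 = False, p5 = False, p7 = True, p8 = False, p9 = True, p10 = False.
Every clause has at least one true literal under this assignment.
So p1=T, p2=F, p3=F, p4=F, p5=F, p6=F, p7=T, p8=F, p9=T, p10=F is a satisfying assignment.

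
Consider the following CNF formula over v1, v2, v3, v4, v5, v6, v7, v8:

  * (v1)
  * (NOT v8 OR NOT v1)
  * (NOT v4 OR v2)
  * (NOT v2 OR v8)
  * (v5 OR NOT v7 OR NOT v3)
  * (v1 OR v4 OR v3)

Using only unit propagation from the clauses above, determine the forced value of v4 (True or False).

False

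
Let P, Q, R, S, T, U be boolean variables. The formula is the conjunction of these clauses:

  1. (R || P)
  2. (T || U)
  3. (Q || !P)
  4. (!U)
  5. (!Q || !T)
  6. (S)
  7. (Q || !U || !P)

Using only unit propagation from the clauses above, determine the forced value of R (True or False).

True

Unit clause (!U) sets U = False.
(T || U): since U = False, the clause reduces to (T). T = True.
From (!T || !Q) and T = True: Q = False.
(!P || Q) with Q = False leaves only !P, so P = False.
In (R || P), P is now false; R must hold, so R = True.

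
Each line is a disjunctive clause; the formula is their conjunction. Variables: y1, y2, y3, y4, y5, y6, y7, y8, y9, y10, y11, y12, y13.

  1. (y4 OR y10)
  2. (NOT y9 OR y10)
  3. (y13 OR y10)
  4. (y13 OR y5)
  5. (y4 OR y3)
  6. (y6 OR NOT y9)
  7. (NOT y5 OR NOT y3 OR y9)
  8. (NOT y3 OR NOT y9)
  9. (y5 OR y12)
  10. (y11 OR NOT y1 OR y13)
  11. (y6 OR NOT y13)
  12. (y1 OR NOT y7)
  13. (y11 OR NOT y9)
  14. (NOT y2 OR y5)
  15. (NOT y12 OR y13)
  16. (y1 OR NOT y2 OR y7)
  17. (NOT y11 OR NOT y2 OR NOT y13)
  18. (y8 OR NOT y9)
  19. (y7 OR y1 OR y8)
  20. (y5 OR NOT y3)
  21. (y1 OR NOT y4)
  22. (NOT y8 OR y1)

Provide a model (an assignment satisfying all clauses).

y1=T, y2=F, y3=F, y4=T, y5=T, y6=T, y7=T, y8=T, y9=F, y10=F, y11=F, y12=F, y13=T

Check each clause:
  1. (y4 OR y10) — y4 is true.
  2. (y10 OR NOT y9) — NOT y9 is true.
  3. (y10 OR y13) — y13 is true.
  4. (y5 OR y13) — y5 is true.
  5. (y4 OR y3) — y4 is true.
  6. (y6 OR NOT y9) — y6 is true.
  7. (y9 OR NOT y5 OR NOT y3) — NOT y3 is true.
  8. (NOT y3 OR NOT y9) — NOT y3 is true.
  9. (y12 OR y5) — y5 is true.
  10. (y13 OR y11 OR NOT y1) — y13 is true.
  11. (y6 OR NOT y13) — y6 is true.
  12. (y1 OR NOT y7) — y1 is true.
  13. (NOT y9 OR y11) — NOT y9 is true.
  14. (NOT y2 OR y5) — y5 is true.
  15. (NOT y12 OR y13) — NOT y12 is true.
  16. (y7 OR y1 OR NOT y2) — y1 is true.
  17. (NOT y11 OR NOT y2 OR NOT y13) — NOT y11 is true.
  18. (NOT y9 OR y8) — y8 is true.
  19. (y1 OR y8 OR y7) — y8 is true.
  20. (NOT y3 OR y5) — NOT y3 is true.
  21. (NOT y4 OR y1) — y1 is true.
  22. (NOT y8 OR y1) — y1 is true.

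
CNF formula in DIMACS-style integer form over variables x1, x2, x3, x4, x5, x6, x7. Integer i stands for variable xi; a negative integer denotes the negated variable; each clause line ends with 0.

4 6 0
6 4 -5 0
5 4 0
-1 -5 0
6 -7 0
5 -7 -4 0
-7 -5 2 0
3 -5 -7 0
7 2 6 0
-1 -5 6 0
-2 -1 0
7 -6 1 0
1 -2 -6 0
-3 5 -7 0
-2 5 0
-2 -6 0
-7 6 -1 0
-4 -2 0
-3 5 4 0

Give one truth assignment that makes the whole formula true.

x1=1, x2=0, x3=0, x4=1, x5=0, x6=1, x7=0

Check each clause:
  1. (x4 || x6) — x4 is true.
  2. (!x5 || x4 || x6) — !x5 is true.
  3. (x5 || x4) — x4 is true.
  4. (!x1 || !x5) — !x5 is true.
  5. (x6 || !x7) — !x7 is true.
  6. (x5 || !x4 || !x7) — !x7 is true.
  7. (!x7 || x2 || !x5) — !x7 is true.
  8. (x3 || !x5 || !x7) — !x7 is true.
  9. (x7 || x6 || x2) — x6 is true.
  10. (!x5 || x6 || !x1) — !x5 is true.
  11. (!x1 || !x2) — !x2 is true.
  12. (x7 || x1 || !x6) — x1 is true.
  13. (!x6 || x1 || !x2) — x1 is true.
  14. (!x7 || x5 || !x3) — !x7 is true.
  15. (x5 || !x2) — !x2 is true.
  16. (!x6 || !x2) — !x2 is true.
  17. (x6 || !x1 || !x7) — !x7 is true.
  18. (!x4 || !x2) — !x2 is true.
  19. (x4 || x5 || !x3) — x4 is true.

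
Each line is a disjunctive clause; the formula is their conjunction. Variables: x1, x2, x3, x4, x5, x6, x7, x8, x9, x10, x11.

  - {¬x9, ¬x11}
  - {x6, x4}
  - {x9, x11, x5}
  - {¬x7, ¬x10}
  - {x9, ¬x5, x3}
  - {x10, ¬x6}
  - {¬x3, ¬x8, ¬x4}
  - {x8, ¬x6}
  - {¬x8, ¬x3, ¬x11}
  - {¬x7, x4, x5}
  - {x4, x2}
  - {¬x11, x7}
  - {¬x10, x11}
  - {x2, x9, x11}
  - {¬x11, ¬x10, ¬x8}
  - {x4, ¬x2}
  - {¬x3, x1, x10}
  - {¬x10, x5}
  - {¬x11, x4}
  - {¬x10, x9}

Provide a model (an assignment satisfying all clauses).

x1 = F, x2 = T, x3 = F, x4 = T, x5 = T, x6 = F, x7 = T, x8 = F, x9 = T, x10 = F, x11 = F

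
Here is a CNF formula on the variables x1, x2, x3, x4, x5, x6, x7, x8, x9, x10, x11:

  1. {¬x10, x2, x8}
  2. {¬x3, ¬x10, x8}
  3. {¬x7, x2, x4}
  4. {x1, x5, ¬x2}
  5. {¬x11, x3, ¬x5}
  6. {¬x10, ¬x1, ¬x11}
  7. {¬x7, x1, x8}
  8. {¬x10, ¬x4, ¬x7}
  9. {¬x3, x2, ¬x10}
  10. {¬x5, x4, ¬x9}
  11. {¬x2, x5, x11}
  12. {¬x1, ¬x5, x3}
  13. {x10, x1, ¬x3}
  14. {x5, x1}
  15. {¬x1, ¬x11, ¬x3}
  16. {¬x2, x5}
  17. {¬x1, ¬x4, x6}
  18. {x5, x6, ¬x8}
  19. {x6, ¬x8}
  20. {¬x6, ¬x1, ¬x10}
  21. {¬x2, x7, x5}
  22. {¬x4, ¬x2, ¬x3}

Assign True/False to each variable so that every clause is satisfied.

x1=F, x2=T, x3=F, x4=T, x5=T, x6=T, x7=F, x8=F, x9=F, x10=T, x11=F

Pure literal: x9 appears only negated; assign x9 = False.
Try x1 = False.
  then x5 is forced to True.
Try x2 = True.
The remaining clauses are satisfied by x3 = False, x4 = True, x6 = True, x7 = False, x8 = False, x10 = True, x11 = False.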